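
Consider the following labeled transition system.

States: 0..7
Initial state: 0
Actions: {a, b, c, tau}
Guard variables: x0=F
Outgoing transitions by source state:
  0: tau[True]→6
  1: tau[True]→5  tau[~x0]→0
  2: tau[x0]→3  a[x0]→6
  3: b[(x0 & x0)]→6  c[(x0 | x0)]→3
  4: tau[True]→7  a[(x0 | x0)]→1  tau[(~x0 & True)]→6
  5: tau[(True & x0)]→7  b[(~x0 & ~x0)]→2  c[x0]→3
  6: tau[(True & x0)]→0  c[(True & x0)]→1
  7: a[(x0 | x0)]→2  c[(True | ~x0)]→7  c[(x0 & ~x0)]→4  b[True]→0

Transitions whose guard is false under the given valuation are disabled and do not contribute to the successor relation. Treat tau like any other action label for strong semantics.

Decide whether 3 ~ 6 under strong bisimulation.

Refine partition for ~:
  round 0: {{0,1,2,3,4,5,6,7}}
  round 1: {{0,1,4},{2,3,6},{5},{7}}
  round 2: {{0},{1},{2,3,6},{4},{5},{7}}
stable after 3 split(s): 6 block(s)
[3]={2,3,6}  [6]={2,3,6}

Answer: BISIMILAR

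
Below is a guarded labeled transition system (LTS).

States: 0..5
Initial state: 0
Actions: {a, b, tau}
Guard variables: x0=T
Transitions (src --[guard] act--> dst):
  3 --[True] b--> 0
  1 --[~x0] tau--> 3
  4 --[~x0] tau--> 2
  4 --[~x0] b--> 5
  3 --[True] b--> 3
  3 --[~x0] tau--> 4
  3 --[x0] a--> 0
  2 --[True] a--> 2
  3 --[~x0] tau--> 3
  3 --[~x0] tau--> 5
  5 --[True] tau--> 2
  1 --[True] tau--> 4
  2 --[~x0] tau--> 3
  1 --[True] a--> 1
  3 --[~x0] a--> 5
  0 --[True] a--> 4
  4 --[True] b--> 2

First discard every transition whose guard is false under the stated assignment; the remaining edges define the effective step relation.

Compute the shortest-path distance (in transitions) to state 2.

Answer: 2

Working:
BFS to 2:
  L0 = {0}
  L1 = {4}
  L2 = {2}
2 enters at depth 2; path a·b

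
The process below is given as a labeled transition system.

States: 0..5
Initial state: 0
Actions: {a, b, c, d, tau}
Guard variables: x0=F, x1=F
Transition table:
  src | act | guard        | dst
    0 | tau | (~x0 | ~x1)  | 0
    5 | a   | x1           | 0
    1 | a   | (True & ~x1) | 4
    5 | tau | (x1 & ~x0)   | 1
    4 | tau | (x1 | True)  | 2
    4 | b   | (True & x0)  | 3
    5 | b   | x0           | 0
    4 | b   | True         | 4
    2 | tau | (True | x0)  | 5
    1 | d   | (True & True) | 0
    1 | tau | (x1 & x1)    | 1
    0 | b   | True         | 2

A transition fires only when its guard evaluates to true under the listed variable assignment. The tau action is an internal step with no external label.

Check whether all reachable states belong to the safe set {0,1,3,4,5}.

Answer: INVARIANT VIOLATED at state 2

Trace:
Safe = {0,1,3,4,5}
Reach set: {0,2,5}
  0: ✓
  2: outside
  5: ✓
witness against invariant: b → 2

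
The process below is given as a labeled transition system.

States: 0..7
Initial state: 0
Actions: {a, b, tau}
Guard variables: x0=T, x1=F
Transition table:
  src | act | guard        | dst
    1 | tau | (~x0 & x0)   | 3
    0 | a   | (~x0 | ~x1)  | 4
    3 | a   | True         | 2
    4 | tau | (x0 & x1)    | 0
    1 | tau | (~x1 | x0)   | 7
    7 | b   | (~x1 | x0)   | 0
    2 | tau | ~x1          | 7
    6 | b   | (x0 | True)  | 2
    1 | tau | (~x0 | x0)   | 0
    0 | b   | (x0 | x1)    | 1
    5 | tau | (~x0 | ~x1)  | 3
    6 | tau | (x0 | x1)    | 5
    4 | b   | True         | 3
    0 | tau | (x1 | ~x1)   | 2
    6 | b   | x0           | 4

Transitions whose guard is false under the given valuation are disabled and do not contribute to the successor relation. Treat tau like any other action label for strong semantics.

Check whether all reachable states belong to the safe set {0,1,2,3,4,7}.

Allowed set {0,1,2,3,4,7}
Reach set: {0,1,2,3,4,7}
  0: ✓
  1: ✓
  2: ✓
  3: ✓
  4: ✓
  7: ✓

Answer: INVARIANT HOLDS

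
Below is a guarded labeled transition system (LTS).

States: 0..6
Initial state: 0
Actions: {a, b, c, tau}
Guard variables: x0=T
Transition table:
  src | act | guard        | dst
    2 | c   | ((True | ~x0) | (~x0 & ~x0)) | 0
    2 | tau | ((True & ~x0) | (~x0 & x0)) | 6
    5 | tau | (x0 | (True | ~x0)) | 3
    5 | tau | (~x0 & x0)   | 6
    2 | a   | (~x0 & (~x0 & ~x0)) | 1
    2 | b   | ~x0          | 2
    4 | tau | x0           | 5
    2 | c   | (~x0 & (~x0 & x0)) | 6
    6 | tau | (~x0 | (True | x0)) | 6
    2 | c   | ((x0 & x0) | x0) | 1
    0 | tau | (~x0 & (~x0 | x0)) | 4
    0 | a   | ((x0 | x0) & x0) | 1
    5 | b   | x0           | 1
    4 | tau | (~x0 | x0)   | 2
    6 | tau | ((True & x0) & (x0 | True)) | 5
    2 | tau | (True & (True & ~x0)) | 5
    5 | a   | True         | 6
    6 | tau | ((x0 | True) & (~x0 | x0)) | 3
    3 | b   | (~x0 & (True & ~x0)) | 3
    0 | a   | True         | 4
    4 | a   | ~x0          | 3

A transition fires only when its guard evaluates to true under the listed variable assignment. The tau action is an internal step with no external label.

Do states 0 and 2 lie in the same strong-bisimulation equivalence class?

Refine partition for ~:
  π0 = {{0,1,2,3,4,5,6}}
  π1 = {{0},{1,3},{2},{4,6},{5}}
  π2 = {{0},{1,3},{2},{4},{5},{6}}
stable after 3 split(s): 6 block(s)
class of 0: {0}; class of 2: {2}

Answer: NOT BISIMILAR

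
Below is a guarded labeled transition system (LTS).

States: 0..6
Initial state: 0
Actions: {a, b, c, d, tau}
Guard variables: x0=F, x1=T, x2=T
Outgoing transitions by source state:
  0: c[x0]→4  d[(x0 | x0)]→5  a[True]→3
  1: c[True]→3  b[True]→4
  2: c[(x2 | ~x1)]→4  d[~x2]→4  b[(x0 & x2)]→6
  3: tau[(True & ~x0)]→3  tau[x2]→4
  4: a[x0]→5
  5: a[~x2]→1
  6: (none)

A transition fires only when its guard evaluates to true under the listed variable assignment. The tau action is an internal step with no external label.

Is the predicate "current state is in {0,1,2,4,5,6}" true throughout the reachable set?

Inv-set: {0,1,2,4,5,6}
Reachable = {0,3,4}
  0: ✓
  3: VIOLATES
  4: ✓
witness against invariant: a → 3

Answer: INVARIANT VIOLATED at state 3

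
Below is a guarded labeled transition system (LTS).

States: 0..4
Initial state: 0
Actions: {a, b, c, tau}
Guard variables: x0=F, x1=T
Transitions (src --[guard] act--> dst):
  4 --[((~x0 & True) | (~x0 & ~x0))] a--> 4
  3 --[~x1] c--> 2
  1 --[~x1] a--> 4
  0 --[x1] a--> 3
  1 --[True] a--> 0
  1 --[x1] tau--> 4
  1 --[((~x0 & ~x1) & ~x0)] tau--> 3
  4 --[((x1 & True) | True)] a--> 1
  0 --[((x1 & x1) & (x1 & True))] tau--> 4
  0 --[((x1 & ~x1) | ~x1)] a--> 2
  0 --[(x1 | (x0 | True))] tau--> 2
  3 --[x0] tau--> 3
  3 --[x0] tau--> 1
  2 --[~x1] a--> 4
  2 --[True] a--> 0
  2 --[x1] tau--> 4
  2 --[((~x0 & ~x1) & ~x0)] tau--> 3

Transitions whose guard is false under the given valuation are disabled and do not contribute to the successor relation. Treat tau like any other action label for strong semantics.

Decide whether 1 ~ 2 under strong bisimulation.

Answer: BISIMILAR

Analysis:
Compute ~ classes (split until stable):
  π0 = {{0,1,2,3,4}}
  π1 = {{0,1,2},{3},{4}}
  π2 = {{0},{1,2},{3},{4}}
4 equivalence class(es) (converged in 3)
[1]={1,2}  [2]={1,2}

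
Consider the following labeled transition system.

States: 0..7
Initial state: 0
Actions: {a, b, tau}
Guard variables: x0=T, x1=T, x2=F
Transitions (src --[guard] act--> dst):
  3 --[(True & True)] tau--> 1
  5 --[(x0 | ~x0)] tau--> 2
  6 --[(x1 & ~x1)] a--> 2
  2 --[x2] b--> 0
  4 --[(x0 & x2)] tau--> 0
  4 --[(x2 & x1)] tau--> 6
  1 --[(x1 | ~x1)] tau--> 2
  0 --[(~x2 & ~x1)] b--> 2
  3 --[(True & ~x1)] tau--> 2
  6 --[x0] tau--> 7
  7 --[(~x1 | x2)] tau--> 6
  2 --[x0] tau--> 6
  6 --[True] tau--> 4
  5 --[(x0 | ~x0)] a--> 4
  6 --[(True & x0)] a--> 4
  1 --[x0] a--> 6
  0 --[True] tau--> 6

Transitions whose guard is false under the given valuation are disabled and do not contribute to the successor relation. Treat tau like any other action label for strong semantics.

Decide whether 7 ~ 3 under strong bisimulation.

Answer: NOT BISIMILAR

Analysis:
Compute ~ classes (split until stable):
  P[0] = {{0,1,2,3,4,5,6,7}}
  P[1] = {{0,2,3},{1,5,6},{4,7}}
  P[2] = {{0,2,3},{1},{4,7},{5},{6}}
  P[3] = {{0,2},{1},{3},{4,7},{5},{6}}
stable after 4 split(s): 6 block(s)
[7]={4,7}  [3]={3}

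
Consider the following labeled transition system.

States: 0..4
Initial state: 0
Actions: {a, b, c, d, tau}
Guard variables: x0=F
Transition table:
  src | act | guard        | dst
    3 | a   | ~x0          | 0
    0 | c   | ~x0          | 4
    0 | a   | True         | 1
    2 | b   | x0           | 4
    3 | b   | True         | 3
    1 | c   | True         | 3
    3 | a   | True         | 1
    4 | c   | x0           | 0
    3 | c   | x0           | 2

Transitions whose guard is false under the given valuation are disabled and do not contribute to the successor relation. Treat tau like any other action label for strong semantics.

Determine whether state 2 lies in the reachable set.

Answer: UNREACHABLE

Working:
After dropping false guards: 6 live edges.
Layer 0: {0}
Layer 1: {1,4}  cumulative {0,1,4}
Layer 2: {3}  cumulative {0,1,3,4}
Reachable = {0,1,3,4}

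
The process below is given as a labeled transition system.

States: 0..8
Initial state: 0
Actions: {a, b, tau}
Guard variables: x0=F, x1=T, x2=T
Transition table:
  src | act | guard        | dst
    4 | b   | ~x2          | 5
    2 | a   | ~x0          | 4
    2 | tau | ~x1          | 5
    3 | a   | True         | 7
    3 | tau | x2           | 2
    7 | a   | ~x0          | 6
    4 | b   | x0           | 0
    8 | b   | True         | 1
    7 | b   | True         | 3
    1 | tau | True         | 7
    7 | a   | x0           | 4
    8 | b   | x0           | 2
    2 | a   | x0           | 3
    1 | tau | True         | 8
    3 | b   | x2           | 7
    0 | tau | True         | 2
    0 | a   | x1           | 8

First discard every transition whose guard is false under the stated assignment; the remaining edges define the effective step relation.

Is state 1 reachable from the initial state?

11 transition(s) survive guard evaluation.
Layer 0: {0}
Layer 1: {2,8}  total {0,2,8}
Layer 2: {1,4}  total {0,1,2,4,8}
Layer 3: {7}  total {0,1,2,4,7,8}
Layer 4: {3,6}  total {0,1,2,3,4,6,7,8}
Reachable = {0,1,2,3,4,6,7,8}
trace reaching 1: a·b

Answer: REACHABLE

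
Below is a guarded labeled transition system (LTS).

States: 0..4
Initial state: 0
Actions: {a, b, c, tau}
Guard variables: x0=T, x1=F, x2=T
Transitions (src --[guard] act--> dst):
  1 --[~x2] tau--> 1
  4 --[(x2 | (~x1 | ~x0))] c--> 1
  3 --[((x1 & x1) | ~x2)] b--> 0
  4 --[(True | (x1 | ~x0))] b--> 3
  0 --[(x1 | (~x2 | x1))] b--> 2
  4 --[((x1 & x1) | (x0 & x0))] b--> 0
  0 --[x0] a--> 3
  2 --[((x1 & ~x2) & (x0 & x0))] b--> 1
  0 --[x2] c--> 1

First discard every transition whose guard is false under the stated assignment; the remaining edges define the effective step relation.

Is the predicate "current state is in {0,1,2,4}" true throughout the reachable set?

Answer: INVARIANT VIOLATED at state 3

Trace:
Safe = {0,1,2,4}
Reach set: {0,1,3}
  0: safe
  1: safe
  3: VIOLATES
counterexample path to 3: a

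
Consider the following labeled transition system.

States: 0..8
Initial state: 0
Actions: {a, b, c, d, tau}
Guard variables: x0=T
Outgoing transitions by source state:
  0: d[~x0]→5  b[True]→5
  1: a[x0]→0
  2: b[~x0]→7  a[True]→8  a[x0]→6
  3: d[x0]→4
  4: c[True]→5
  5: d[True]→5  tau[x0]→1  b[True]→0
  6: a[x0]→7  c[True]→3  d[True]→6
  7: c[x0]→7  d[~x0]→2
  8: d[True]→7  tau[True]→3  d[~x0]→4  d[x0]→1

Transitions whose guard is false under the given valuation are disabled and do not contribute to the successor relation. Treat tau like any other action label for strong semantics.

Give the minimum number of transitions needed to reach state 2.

Breadth-first toward 2:
  depth 0: {0}
  depth 1: {5}
  depth 2: {1}
2 never appears.

Answer: UNREACHABLE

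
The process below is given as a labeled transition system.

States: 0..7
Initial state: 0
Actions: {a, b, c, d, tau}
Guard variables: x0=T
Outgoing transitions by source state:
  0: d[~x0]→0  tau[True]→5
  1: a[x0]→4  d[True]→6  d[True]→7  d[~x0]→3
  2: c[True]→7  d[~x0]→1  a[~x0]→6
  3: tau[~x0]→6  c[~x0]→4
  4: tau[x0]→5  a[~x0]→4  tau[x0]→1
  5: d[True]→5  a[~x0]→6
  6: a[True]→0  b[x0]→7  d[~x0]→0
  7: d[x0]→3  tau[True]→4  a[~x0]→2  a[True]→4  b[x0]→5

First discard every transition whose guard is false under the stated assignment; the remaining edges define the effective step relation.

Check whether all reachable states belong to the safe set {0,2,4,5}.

Safe = {0,2,4,5}
Reach set: {0,5}
  0: safe
  5: safe

Answer: INVARIANT HOLDS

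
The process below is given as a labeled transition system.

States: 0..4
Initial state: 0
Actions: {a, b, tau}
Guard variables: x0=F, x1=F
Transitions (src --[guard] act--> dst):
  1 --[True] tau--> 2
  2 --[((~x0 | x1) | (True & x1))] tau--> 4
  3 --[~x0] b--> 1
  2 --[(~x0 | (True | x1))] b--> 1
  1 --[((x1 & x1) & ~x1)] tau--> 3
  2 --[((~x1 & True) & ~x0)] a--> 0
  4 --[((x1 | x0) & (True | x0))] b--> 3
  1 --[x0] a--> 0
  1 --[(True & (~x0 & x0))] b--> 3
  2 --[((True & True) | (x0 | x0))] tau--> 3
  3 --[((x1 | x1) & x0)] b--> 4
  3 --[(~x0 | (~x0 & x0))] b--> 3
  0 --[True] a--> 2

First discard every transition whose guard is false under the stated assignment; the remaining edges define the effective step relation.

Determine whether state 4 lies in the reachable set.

Answer: REACHABLE

Analysis:
After dropping false guards: 8 live edges.
depth 0: {0}
depth 1: {2}  now seen {0,2}
depth 2: {1,3,4}  now seen {0,1,2,3,4}
R = {0,1,2,3,4}
Path to 4: a·tau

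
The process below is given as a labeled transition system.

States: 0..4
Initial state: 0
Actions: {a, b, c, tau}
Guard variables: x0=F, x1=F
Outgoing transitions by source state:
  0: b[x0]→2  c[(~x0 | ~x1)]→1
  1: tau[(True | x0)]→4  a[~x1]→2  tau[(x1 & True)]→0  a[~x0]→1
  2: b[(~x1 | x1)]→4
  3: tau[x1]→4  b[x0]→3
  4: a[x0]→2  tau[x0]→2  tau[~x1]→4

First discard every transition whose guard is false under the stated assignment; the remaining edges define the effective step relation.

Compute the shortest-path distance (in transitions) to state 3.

Breadth-first toward 3:
  depth 0: {0}
  depth 1: {1}
  depth 2: {2,4}
3 never appears.

Answer: UNREACHABLE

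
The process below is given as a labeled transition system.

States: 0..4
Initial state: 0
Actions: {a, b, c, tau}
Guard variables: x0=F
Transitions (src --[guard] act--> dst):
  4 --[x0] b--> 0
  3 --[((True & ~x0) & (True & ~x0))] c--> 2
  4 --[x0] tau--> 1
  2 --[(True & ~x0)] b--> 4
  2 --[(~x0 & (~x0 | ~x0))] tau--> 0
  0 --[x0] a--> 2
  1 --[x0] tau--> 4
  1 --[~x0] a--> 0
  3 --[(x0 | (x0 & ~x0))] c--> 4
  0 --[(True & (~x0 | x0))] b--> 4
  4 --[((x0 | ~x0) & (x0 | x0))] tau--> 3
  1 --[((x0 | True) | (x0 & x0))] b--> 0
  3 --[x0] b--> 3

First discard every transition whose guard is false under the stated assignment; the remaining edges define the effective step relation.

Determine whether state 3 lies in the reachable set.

Guard filter leaves 6 enabled edge(s).
L0 = {0}
L1 = {4}  total {0,4}
Reach set: {0,4}

Answer: UNREACHABLE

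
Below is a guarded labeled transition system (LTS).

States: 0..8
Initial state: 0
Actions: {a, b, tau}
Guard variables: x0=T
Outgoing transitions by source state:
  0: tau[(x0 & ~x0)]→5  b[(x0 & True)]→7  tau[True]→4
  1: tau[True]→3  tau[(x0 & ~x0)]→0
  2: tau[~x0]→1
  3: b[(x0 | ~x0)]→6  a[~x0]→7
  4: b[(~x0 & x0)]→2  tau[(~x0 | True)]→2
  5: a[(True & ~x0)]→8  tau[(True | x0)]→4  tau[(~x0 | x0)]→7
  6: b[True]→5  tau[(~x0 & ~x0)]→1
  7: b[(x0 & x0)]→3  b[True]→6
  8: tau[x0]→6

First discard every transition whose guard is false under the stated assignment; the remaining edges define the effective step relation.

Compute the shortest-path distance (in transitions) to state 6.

BFS to 6:
  depth 0: {0}
  depth 1: {4,7}
  depth 2: {2,3,6}
6 enters at depth 2; path b·b

Answer: 2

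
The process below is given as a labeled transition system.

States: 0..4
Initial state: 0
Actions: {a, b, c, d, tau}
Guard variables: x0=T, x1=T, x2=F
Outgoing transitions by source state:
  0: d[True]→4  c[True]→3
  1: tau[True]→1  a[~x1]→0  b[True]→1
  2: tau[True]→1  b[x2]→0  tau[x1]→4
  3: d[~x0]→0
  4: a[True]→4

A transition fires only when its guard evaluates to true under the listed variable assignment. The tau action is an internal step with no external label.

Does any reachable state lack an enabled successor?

Answer: DEADLOCK at state 3

Analysis:
Reach set: {0,3,4}
  0: c→3  d→4  [2 out]
  3: ∅  [STUCK]
  4: a→4  [1 out]
witness 3: c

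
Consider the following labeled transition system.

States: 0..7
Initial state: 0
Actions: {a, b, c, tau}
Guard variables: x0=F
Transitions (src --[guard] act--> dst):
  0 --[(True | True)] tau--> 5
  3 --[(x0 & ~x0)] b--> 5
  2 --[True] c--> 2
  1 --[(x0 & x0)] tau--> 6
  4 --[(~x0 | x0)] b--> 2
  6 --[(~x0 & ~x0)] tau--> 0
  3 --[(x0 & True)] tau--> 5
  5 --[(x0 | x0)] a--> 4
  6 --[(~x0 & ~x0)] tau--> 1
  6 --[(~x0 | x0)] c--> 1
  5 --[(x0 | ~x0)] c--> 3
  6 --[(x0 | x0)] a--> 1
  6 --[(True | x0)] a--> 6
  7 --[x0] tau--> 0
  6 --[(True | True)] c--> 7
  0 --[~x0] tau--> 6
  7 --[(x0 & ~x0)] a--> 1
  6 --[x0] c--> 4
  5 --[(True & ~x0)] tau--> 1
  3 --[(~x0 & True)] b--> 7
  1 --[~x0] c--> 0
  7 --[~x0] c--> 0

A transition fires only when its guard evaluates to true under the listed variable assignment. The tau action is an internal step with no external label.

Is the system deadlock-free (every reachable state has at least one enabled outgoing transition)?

Answer: DEADLOCK-FREE

Working:
Reachable = {0,1,3,5,6,7}
  0: tau→5  tau→6  [2 out]
  1: c→0  [1 out]
  3: b→7  [1 out]
  5: c→3  tau→1  [2 out]
  6: a→6  c→1  c→7  tau→0  tau→1  [5 out]
  7: c→0  [1 out]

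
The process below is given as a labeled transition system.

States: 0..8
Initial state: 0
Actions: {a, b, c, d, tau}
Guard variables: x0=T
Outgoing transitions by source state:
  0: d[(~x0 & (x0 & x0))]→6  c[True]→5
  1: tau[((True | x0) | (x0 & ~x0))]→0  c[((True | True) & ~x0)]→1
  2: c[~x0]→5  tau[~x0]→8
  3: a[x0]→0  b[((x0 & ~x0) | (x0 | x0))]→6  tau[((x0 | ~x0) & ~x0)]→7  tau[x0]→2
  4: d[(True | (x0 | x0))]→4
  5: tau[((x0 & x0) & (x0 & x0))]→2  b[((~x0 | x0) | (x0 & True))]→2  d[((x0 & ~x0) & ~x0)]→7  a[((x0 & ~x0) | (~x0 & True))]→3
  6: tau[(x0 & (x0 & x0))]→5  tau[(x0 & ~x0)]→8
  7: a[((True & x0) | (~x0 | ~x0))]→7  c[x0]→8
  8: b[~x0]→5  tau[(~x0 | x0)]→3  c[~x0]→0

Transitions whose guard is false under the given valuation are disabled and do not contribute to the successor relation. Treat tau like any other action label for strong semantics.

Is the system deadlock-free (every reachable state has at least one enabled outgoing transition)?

Reachable = {0,2,5}
  0: c→5  [1 exit(s)]
  2: ∅  [deadlock]
  5: b→2  tau→2  [2 exit(s)]
trace reaching 2: c·tau

Answer: DEADLOCK at state 2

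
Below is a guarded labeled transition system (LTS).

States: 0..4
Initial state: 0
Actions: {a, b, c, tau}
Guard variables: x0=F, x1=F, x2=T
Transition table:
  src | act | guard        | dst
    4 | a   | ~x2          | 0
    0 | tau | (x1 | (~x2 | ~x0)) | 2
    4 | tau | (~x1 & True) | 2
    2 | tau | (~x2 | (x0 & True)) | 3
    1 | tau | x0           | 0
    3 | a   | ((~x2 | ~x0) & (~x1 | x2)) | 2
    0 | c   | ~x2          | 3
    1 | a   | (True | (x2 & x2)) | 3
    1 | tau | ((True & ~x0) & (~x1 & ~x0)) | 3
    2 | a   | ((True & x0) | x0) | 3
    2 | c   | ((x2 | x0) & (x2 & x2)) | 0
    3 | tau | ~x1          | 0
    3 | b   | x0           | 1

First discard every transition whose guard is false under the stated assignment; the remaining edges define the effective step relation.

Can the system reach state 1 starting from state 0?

Answer: UNREACHABLE

Working:
After dropping false guards: 7 live edges.
depth 0: {0}
depth 1: {2}  now seen {0,2}
Reachable = {0,2}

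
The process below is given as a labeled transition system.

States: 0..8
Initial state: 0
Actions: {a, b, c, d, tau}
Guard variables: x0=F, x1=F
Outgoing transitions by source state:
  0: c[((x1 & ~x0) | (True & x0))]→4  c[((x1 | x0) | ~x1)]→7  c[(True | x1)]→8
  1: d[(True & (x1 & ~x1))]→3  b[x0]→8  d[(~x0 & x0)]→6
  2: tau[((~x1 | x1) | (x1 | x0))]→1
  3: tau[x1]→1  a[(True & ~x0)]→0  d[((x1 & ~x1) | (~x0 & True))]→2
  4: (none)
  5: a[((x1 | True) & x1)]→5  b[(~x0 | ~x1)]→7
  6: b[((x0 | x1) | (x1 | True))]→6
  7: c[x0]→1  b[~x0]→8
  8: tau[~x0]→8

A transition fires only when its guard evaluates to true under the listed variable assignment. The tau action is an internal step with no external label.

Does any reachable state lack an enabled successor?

Answer: DEADLOCK-FREE

Trace:
R = {0,7,8}
  0: c→7  c→8  [2 exit(s)]
  7: b→8  [1 exit(s)]
  8: tau→8  [1 exit(s)]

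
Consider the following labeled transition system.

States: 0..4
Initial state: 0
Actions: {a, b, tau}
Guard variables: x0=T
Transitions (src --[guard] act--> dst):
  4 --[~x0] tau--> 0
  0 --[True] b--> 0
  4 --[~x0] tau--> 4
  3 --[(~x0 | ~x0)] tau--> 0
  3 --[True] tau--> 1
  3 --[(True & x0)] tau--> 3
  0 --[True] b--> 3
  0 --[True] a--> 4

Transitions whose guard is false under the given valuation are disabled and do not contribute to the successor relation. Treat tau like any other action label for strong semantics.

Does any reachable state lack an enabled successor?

Reach set: {0,1,3,4}
  0: a→4  b→0  b→3  [3 out]
  1: ∅  [STUCK]
  3: tau→1  tau→3  [2 out]
  4: ∅  [STUCK]
witness 1: b·tau

Answer: DEADLOCK at state 1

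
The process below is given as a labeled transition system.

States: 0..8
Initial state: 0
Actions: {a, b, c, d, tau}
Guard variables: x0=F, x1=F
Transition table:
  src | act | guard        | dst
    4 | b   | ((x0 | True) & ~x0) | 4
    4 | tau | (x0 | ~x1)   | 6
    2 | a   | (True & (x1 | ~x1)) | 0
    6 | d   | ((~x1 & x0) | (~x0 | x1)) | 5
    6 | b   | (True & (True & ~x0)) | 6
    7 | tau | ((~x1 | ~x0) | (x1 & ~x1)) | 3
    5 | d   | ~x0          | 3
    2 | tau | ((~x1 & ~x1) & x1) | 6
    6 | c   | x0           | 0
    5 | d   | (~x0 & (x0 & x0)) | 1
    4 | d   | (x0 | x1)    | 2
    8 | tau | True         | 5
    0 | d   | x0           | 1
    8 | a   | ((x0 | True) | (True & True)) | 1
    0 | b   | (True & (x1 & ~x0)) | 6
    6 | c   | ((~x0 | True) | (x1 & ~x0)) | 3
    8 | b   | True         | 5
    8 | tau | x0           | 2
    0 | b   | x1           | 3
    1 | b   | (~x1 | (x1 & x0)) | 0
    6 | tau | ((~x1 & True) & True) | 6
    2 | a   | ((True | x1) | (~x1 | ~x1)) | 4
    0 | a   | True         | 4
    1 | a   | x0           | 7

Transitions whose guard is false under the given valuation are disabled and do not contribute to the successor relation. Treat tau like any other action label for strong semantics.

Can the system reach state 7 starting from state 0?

Answer: UNREACHABLE

Analysis:
15 transition(s) survive guard evaluation.
Layer 0: {0}
Layer 1: {4}  now seen {0,4}
Layer 2: {6}  now seen {0,4,6}
Layer 3: {3,5}  now seen {0,3,4,5,6}
R = {0,3,4,5,6}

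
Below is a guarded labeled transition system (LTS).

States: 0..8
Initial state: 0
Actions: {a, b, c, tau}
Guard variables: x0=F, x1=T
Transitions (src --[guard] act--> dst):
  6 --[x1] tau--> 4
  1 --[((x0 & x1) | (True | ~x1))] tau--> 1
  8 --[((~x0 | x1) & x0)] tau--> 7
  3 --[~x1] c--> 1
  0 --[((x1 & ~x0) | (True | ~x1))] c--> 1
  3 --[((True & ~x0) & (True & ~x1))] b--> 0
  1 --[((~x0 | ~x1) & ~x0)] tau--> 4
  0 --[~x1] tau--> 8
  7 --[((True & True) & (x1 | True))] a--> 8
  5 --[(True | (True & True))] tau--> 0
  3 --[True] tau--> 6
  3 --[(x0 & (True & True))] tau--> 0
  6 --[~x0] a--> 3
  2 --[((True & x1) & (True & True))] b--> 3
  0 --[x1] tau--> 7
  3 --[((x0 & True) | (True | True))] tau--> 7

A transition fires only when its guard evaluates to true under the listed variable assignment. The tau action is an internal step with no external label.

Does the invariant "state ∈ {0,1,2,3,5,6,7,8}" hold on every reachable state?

Safe = {0,1,2,3,5,6,7,8}
R = {0,1,4,7,8}
  0: ok
  1: ok
  4: VIOLATES
  7: ok
  8: ok
reach 4 via c·tau — violates

Answer: INVARIANT VIOLATED at state 4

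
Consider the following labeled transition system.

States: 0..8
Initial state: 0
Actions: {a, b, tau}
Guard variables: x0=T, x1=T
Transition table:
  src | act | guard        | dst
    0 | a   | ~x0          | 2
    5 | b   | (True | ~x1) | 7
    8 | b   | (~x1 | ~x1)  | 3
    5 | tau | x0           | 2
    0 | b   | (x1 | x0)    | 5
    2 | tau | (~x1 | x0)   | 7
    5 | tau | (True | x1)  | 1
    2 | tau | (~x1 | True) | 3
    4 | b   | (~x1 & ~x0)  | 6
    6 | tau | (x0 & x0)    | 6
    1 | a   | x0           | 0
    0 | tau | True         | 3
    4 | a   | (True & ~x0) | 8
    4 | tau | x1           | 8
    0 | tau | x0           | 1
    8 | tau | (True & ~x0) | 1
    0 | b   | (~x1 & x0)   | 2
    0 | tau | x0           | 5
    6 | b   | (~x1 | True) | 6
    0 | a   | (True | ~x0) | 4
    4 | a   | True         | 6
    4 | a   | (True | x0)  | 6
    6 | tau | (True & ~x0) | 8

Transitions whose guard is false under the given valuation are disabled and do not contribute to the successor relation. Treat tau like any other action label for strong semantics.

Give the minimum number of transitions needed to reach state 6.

Breadth-first toward 6:
  Layer 0: {0}
  Layer 1: {1,3,4,5}
  Layer 2: {2,6,7,8}
first hit 6 at d=2 via a·a

Answer: 2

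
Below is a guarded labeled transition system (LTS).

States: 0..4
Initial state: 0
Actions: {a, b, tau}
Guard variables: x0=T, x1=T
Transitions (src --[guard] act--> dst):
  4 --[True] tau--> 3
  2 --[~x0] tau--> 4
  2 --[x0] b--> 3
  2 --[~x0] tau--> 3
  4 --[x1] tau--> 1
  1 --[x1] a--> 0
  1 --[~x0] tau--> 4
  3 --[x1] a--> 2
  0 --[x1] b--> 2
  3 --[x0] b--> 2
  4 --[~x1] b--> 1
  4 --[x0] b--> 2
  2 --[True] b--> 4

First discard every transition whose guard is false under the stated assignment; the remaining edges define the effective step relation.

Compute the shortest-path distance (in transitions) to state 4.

Answer: 2

Working:
BFS to 4:
  L0 = {0}
  L1 = {2}
  L2 = {3,4}
4 enters at depth 2; path b·b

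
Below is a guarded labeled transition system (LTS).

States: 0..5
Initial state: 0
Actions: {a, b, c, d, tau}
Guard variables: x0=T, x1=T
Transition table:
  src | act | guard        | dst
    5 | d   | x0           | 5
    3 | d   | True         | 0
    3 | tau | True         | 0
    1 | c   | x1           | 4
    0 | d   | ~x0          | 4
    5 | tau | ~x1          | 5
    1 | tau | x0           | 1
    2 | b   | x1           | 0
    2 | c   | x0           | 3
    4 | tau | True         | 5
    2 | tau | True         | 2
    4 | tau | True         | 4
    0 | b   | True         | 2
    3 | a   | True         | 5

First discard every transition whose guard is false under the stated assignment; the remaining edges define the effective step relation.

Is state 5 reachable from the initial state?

12 transition(s) survive guard evaluation.
depth 0: {0}
depth 1: {2}  now seen {0,2}
depth 2: {3}  now seen {0,2,3}
depth 3: {5}  now seen {0,2,3,5}
Reachable = {0,2,3,5}
Path to 5: b·c·a

Answer: REACHABLE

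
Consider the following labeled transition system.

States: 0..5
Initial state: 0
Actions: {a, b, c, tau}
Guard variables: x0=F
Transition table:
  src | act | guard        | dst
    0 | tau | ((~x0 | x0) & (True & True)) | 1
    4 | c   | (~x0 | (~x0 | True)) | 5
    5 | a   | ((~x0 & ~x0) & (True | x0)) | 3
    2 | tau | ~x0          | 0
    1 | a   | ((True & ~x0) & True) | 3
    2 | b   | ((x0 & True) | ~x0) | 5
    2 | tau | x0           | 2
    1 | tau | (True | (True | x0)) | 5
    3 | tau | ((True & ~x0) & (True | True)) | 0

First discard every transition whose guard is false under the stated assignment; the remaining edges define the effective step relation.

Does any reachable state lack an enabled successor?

Answer: DEADLOCK-FREE

Working:
Reach set: {0,1,3,5}
  0: tau→1  [deg 1]
  1: a→3  tau→5  [deg 2]
  3: tau→0  [deg 1]
  5: a→3  [deg 1]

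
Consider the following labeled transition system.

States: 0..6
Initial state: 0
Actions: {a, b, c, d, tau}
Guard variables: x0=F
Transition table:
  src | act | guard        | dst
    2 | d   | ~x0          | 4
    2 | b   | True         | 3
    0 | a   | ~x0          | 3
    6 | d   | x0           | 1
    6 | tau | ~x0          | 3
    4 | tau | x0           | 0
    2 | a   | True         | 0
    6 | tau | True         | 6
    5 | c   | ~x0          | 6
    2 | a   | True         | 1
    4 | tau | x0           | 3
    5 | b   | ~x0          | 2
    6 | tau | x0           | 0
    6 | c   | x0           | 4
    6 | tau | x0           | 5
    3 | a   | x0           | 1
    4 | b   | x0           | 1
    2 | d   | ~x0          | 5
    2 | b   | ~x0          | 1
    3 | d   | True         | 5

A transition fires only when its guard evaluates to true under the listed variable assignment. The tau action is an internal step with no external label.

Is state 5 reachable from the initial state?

Guard filter leaves 12 enabled edge(s).
depth 0: {0}
depth 1: {3}  total {0,3}
depth 2: {5}  total {0,3,5}
depth 3: {2,6}  total {0,2,3,5,6}
depth 4: {1,4}  total {0,1,2,3,4,5,6}
R = {0,1,2,3,4,5,6}
witness 5: a·d

Answer: REACHABLE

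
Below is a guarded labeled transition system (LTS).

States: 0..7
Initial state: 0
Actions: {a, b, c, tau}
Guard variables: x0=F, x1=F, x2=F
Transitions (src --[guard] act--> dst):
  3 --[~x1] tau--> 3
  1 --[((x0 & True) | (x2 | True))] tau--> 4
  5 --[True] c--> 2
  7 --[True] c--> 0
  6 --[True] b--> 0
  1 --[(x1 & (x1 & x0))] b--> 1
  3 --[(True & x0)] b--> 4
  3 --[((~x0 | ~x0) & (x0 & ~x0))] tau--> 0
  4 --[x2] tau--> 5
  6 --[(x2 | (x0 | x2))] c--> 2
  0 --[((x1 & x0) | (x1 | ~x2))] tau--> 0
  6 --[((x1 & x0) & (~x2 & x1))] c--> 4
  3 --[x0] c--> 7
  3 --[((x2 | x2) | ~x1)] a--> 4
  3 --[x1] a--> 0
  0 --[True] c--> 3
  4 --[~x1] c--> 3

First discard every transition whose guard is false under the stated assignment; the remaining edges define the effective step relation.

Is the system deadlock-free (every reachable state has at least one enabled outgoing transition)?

Answer: DEADLOCK-FREE

Analysis:
Reach set: {0,3,4}
  0: c→3  tau→0  [deg 2]
  3: a→4  tau→3  [deg 2]
  4: c→3  [deg 1]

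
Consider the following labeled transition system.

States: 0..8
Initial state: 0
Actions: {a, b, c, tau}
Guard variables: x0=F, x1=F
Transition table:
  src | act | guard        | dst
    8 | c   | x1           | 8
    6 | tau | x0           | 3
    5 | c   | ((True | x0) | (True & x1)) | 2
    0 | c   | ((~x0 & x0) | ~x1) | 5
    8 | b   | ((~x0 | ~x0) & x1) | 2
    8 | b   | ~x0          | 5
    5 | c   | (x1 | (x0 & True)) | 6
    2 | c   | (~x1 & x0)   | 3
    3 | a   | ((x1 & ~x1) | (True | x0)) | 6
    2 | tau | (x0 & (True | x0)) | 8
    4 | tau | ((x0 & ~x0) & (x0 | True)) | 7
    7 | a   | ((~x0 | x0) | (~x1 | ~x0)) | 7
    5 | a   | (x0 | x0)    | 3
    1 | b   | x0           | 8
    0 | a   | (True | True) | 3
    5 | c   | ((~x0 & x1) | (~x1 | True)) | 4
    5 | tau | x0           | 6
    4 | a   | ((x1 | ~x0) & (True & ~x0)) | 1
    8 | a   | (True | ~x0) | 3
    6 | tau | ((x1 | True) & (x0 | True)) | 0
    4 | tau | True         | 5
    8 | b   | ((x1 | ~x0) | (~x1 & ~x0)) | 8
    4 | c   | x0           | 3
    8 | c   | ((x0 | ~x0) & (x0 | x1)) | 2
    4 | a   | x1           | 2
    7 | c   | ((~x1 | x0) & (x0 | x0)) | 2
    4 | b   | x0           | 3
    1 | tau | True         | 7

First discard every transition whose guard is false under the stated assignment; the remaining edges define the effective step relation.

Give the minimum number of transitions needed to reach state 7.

BFS to 7:
  L0 = {0}
  L1 = {3,5}
  L2 = {2,4,6}
  L3 = {1}
  L4 = {7}
depth(7)=4, e.g. c·c·a·tau

Answer: 4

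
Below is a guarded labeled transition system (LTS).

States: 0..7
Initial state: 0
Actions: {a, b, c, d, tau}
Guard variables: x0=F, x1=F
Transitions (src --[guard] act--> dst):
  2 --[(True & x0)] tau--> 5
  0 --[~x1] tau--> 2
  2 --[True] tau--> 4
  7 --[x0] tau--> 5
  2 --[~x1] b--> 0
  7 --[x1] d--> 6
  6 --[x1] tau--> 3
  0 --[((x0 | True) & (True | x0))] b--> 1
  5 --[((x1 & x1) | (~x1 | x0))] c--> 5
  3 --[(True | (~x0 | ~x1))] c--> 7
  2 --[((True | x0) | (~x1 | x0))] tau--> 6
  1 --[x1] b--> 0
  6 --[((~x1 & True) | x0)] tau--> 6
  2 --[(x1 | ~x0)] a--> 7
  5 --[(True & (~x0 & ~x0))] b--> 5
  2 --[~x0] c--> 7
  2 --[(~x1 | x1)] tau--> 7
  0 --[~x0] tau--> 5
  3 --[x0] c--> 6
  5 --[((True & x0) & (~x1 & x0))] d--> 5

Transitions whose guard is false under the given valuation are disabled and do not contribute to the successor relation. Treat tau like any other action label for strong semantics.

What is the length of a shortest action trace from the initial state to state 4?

Answer: 2

Analysis:
Layered search for 4:
  depth 0: {0}
  depth 1: {1,2,5}
  depth 2: {4,6,7}
4 enters at depth 2; path tau·tau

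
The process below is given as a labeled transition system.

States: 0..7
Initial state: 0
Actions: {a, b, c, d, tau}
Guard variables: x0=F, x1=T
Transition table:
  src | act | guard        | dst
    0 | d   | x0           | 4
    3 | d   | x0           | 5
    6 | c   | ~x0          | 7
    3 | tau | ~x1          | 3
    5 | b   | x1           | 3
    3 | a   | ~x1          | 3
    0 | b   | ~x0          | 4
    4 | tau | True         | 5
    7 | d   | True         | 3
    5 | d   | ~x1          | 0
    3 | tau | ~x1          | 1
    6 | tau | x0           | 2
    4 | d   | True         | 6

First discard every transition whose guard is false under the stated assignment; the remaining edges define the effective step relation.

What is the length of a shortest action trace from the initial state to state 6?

Answer: 2

Trace:
Layered search for 6:
  L0 = {0}
  L1 = {4}
  L2 = {5,6}
6 enters at depth 2; path b·d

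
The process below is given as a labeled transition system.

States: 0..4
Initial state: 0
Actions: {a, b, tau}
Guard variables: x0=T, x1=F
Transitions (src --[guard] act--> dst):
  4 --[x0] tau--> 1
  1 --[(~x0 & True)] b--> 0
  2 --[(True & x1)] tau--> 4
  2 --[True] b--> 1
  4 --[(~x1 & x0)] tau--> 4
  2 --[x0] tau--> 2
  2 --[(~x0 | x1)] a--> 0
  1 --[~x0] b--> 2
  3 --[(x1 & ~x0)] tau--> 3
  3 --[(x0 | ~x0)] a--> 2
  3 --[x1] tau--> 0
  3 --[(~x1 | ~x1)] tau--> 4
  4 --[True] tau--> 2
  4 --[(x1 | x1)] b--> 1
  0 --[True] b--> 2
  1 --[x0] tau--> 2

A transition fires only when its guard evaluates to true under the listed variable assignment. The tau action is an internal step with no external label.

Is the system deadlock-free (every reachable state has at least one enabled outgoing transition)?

Answer: DEADLOCK-FREE

Analysis:
R = {0,1,2}
  0: b→2  [1 exit(s)]
  1: tau→2  [1 exit(s)]
  2: b→1  tau→2  [2 exit(s)]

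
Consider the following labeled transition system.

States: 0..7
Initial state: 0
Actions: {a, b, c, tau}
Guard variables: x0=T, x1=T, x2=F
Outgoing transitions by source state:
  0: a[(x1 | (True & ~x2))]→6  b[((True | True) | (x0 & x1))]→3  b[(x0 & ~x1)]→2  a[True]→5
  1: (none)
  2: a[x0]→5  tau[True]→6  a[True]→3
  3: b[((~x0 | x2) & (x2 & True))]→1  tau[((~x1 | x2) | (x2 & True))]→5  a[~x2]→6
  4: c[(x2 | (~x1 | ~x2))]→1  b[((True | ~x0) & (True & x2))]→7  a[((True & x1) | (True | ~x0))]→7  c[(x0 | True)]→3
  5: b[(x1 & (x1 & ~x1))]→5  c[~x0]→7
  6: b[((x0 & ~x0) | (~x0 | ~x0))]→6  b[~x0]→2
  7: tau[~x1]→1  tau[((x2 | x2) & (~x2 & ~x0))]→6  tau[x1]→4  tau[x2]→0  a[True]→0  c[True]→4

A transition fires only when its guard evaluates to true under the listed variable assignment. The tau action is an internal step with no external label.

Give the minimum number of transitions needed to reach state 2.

Answer: UNREACHABLE

Working:
Breadth-first toward 2:
  depth 0: {0}
  depth 1: {3,5,6}
2 never appears.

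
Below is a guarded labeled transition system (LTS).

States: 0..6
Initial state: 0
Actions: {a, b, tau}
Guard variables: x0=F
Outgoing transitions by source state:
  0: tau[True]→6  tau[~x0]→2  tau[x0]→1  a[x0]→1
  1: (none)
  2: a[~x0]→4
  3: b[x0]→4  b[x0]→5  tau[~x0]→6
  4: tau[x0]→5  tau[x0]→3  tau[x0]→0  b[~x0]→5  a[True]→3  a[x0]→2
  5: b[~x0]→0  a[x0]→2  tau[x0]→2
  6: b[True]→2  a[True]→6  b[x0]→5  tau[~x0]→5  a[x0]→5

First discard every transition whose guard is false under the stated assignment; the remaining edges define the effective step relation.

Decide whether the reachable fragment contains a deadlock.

Answer: DEADLOCK-FREE

Working:
Reach set: {0,2,3,4,5,6}
  0: tau→2  tau→6  [2 exit(s)]
  2: a→4  [1 exit(s)]
  3: tau→6  [1 exit(s)]
  4: a→3  b→5  [2 exit(s)]
  5: b→0  [1 exit(s)]
  6: a→6  b→2  tau→5  [3 exit(s)]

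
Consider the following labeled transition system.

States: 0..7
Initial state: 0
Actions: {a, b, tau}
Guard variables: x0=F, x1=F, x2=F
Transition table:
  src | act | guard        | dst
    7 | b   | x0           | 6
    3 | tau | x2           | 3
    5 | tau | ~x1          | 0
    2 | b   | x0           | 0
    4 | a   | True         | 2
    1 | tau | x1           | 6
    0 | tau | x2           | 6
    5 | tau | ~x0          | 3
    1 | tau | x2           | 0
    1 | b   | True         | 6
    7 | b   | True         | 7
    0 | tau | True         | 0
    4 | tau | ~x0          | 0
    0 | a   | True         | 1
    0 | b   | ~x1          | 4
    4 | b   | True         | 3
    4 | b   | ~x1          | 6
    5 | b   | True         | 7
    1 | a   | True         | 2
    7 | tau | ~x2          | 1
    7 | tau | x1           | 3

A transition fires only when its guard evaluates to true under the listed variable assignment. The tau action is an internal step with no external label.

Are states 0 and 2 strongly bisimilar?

Answer: NOT BISIMILAR

Trace:
Bisimulation quotient by refinement:
  P[0] = {{0,1,2,3,4,5,6,7}}
  P[1] = {{0,4},{1},{2,3,6},{5,7}}
  P[2] = {{0},{1},{2,3,6},{4},{5},{7}}
6 equivalence class(es) (converged in 3)
[0]={0}  [2]={2,3,6}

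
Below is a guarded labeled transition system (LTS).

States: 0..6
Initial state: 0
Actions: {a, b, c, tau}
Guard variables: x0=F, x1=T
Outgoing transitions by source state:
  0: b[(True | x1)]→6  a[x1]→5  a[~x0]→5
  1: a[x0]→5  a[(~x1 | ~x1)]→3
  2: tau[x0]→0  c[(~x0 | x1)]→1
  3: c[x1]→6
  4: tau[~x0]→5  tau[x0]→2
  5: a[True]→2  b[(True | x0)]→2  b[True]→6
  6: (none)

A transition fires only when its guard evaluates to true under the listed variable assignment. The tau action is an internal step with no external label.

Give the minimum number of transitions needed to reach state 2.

Answer: 2

Analysis:
Layered search for 2:
  depth 0: {0}
  depth 1: {5,6}
  depth 2: {2}
2 enters at depth 2; path a·a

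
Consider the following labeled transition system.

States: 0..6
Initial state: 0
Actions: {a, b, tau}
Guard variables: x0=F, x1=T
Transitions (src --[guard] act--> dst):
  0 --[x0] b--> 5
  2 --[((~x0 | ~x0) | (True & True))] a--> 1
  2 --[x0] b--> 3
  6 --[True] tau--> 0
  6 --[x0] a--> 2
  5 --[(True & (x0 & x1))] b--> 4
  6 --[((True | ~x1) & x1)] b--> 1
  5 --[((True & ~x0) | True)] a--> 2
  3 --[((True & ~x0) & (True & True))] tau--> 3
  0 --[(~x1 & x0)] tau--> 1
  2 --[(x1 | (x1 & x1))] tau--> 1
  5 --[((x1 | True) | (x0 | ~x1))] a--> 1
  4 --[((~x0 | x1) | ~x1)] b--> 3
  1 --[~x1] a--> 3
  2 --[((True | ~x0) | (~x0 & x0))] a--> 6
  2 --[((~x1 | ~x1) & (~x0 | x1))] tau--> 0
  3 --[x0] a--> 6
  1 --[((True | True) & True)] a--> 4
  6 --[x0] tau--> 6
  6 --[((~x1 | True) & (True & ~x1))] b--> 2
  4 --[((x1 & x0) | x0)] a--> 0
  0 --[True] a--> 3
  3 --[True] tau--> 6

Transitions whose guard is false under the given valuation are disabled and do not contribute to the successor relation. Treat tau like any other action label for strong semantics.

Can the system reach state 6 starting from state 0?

Guard filter leaves 12 enabled edge(s).
Layer 0: {0}
Layer 1: {3}  total {0,3}
Layer 2: {6}  total {0,3,6}
Layer 3: {1}  total {0,1,3,6}
Layer 4: {4}  total {0,1,3,4,6}
Reach set: {0,1,3,4,6}
Path to 6: a·tau

Answer: REACHABLE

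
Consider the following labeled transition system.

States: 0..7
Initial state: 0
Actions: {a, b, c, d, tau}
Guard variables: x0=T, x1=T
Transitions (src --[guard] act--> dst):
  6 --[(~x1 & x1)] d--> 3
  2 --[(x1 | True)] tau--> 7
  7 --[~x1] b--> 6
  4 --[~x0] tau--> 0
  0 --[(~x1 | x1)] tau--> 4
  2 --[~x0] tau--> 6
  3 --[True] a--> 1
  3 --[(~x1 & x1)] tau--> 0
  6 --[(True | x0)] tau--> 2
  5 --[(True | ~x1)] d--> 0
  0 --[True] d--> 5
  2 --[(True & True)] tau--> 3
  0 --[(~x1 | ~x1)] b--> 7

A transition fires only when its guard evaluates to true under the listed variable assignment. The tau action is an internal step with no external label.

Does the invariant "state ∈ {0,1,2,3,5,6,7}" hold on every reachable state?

Answer: INVARIANT VIOLATED at state 4

Trace:
Inv-set: {0,1,2,3,5,6,7}
Reachable = {0,4,5}
  0: ok
  4: VIOLATES
  5: ok
witness against invariant: tau → 4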